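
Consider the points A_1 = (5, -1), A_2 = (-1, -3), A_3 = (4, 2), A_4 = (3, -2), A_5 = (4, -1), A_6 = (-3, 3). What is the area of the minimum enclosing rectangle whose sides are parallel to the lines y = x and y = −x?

In coordinates u = x + y, v = x − y the rectangle is axis-aligned; the map (x,y)→(u,v) scales areas by 2.
u-values: 4, -4, 6, 1, 3, 0; range = 6 − (-4) = 10.
v-values: 6, 2, 2, 5, 5, -6; range = 6 − (-6) = 12.
Area = (10 × 12) / 2 = 60.

60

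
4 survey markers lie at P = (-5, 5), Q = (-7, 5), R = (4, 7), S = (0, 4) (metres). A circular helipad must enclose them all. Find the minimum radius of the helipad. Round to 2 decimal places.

A smallest enclosing disk is always determined by at most three of the input points on its boundary.
The farthest pair is Q–R with squared distance 125. The circle on this segment as diameter has centre (-1.5, 6) and r² = 125/4 = 31.25.
Check P: distance² to centre = 13.25 ≤ 31.25, so it lies inside.
All remaining points lie in this disk, and no smaller disk contains both endpoints, so this is the minimum enclosing circle.
r = √(31.25) ≈ 5.59.

5.59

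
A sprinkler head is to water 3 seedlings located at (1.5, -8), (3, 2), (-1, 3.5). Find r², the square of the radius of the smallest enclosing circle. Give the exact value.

Call the three points A, B, C in the order given.
Side lengths²: AB² = 102.25, AC² = 138.5, BC² = 18.25.
Since AC² = 138.5 ≥ 102.25 + 18.25 = 120.5, the angle opposite AC is not acute, so the smallest enclosing circle has AC as diameter.
Centre = midpoint of AC = (0.25, -2.25), r² = 138.5/4 = 34.625.

34.625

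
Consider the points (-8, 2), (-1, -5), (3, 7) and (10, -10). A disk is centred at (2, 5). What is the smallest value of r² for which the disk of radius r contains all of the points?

The required radius is the distance from (2, 5) to the farthest point.
Squared distances: 109, 109, 5, 289.
Maximum is 289, attained at (10, -10).

289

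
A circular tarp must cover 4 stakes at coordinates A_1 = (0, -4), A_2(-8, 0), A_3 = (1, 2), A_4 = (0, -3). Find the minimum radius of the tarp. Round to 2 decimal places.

By Welzl's lemma the MEC is supported by two points (diametrically opposite) or three points (on a circumcircle).
The minimum enclosing circle is determined by three boundary points: A_1, A_2, A_3.
Their circumcentre is (-83/26, -5/13) with r² = 15725/676.
The farthest remaining point A_4 is at distance² 11513/676 ≤ 15725/676.
r = √(15725/676) ≈ 4.82.

4.82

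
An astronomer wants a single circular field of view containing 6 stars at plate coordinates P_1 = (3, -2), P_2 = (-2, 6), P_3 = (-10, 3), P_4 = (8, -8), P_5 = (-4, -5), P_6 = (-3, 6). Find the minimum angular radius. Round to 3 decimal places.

10.548

By Welzl's lemma the MEC is supported by two points (diametrically opposite) or three points (on a circumcircle).
The farthest pair is P_3–P_4 with squared distance 445. The circle on this segment as diameter has centre (-1, -2.5) and r² = 445/4 = 111.25.
Check P_1: distance² to centre = 16.25 ≤ 111.25, so it lies inside.
All remaining points lie in this disk, and no smaller disk contains both endpoints, so this is the minimum enclosing circle.
r = √(111.25) ≈ 10.548.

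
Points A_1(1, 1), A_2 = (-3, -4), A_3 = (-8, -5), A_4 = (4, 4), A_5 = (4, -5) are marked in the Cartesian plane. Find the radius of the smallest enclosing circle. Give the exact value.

7.5

The minimum enclosing circle of a finite set is fixed by two of the points (as a diameter) or three (as a circumcircle).
The farthest pair is A_3–A_4 with squared distance 225. The circle on this segment as diameter has centre (-2, -0.5) and r² = 225/4 = 56.25.
Check A_1: distance² to centre = 11.25 ≤ 56.25, so it lies inside.
All remaining points lie in this disk, and no smaller disk contains both endpoints, so this is the minimum enclosing circle.
r = √(56.25) = 7.5.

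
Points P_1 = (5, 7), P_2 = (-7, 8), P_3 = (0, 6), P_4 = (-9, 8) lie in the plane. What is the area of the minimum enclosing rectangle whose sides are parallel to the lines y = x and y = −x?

In coordinates u = x + y, v = x − y the rectangle is axis-aligned; the map (x,y)→(u,v) scales areas by 2.
u-values: 12, 1, 6, -1; range = 12 − (-1) = 13.
v-values: -2, -15, -6, -17; range = -2 − (-17) = 15.
Area = (13 × 15) / 2 = 97.5.

97.5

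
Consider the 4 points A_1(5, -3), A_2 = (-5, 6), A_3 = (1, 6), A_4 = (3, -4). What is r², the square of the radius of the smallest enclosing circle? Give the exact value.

The minimum enclosing circle of a finite set is fixed by two of the points (as a diameter) or three (as a circumcircle).
The farthest pair is A_1–A_2 with squared distance 181. The circle on this segment as diameter has centre (0, 1.5) and r² = 181/4 = 45.25.
Check A_3: distance² to centre = 21.25 ≤ 45.25, so it lies inside.
All remaining points lie in this disk, and no smaller disk contains both endpoints, so this is the minimum enclosing circle.

45.25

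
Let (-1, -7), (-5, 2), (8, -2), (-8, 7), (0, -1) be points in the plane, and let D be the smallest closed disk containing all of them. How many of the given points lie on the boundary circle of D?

3

The minimum enclosing circle is determined by three boundary points: (-1, -7), (8, -2), (-8, 7).
Their circumcentre is (-9/46, 99/46) with r² = 89305/1058.
The farthest remaining point (-5, 2) is at distance² 24445/1058 ≤ 89305/1058.
The points at distance exactly r from the centre are (-1, -7), (8, -2), (-8, 7) — 3 points.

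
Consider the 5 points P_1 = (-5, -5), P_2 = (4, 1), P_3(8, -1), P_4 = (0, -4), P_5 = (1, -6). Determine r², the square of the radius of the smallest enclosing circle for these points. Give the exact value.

The farthest pair is P_1–P_3 with squared distance 185. The circle on this segment as diameter has centre (1.5, -3) and r² = 185/4 = 46.25.
Check P_2: distance² to centre = 22.25 ≤ 46.25, so it lies inside.
All remaining points lie in this disk, and no smaller disk contains both endpoints, so this is the minimum enclosing circle.

46.25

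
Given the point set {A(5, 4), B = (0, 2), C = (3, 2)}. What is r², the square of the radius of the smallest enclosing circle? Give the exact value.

Side lengths²: AB² = 29, AC² = 8, BC² = 9.
Since AB² = 29 ≥ 9 + 8 = 17, the angle opposite AB is not acute, so the smallest enclosing circle has AB as diameter.
Centre = midpoint of AB = (2.5, 3), r² = 29/4 = 7.25.

7.25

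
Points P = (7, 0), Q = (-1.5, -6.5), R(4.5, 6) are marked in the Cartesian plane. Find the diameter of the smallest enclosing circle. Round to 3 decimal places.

13.865

Side lengths²: PQ² = 114.5, PR² = 42.25, QR² = 192.25.
Since QR² = 192.25 ≥ 114.5 + 42.25 = 156.75, the angle opposite QR is not acute, so the smallest enclosing circle has QR as diameter.
Centre = midpoint of QR = (1.5, -0.25), r² = 192.25/4 = 48.0625.
Diameter = 2r = 2√(48.0625) ≈ 13.865.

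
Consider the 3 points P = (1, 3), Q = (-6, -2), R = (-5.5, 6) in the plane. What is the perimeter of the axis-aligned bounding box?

30

Width = max x − min x = 1 − (-6) = 7.
Height = max y − min y = 6 − (-2) = 8.
Perimeter = 2(7 + 8) = 30.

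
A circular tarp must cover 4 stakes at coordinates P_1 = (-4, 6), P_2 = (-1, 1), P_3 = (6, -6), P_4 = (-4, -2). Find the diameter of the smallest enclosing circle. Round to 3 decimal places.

15.620

The farthest pair is P_1–P_3 with squared distance 244. The circle on this segment as diameter has centre (1, 0) and r² = 244/4 = 61.
Check P_2: distance² to centre = 5 ≤ 61, so it lies inside.
All remaining points lie in this disk, and no smaller disk contains both endpoints, so this is the minimum enclosing circle.
Diameter = 2r = 2√61 ≈ 15.620.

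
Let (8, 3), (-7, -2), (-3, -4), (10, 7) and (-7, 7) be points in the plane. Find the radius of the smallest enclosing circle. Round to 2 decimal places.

The minimum enclosing circle of a finite set is fixed by two of the points (as a diameter) or three (as a circumcircle).
The farthest pair is (-7, -2)–(10, 7) with squared distance 370. The circle on this segment as diameter has centre (1.5, 2.5) and r² = 370/4 = 92.5.
Check (8, 3): distance² to centre = 42.5 ≤ 92.5, so it lies inside.
All remaining points lie in this disk, and no smaller disk contains both endpoints, so this is the minimum enclosing circle.
r = √(92.5) ≈ 9.62.

9.62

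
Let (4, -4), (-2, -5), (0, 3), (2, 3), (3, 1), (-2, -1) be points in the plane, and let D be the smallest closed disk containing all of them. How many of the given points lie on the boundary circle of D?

A smallest enclosing disk is always determined by at most three of the input points on its boundary.
The minimum enclosing circle is determined by three boundary points: (4, -4), (-2, -5), (2, 3).
Their circumcentre is (5/11, -27/22) with r² = 9805/484.
The farthest remaining point (0, 3) is at distance² 8749/484 ≤ 9805/484.
The points at distance exactly r from the centre are (4, -4), (-2, -5), (2, 3) — 3 points.

3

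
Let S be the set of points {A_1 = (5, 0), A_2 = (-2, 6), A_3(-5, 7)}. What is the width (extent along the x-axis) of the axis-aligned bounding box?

10

max x = 5, min x = -5, so width = 10.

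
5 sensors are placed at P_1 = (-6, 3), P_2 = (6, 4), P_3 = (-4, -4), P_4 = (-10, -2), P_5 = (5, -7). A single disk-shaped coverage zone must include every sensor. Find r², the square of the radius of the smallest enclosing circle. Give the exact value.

22265/289

By Welzl's lemma the MEC is supported by two points (diametrically opposite) or three points (on a circumcircle).
The minimum enclosing circle is determined by three boundary points: P_2, P_4, P_5.
Their circumcentre is (-22/17, -15/17) with r² = 22265/289.
The farthest remaining point P_1 is at distance² 10756/289 ≤ 22265/289.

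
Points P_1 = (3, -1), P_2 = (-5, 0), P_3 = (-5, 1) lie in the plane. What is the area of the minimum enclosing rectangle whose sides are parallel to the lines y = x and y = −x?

35

In coordinates u = x + y, v = x − y the rectangle is axis-aligned; the map (x,y)→(u,v) scales areas by 2.
u-values: 2, -5, -4; range = 2 − (-5) = 7.
v-values: 4, -5, -6; range = 4 − (-6) = 10.
Area = (7 × 10) / 2 = 35.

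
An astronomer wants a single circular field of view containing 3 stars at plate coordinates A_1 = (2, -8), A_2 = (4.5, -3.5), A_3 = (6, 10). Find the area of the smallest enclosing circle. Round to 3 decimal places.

267.035

Side lengths²: A_1A_2² = 26.5, A_1A_3² = 340, A_2A_3² = 184.5.
Since A_1A_3² = 340 ≥ 184.5 + 26.5 = 211, the angle opposite A_1A_3 is not acute, so the smallest enclosing circle has A_1A_3 as diameter.
Centre = midpoint of A_1A_3 = (4, 1), r² = 340/4 = 85.
Area = π·r² = π·85 ≈ 267.035.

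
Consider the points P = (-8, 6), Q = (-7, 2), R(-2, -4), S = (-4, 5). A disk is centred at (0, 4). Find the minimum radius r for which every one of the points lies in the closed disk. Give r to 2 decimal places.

The required radius is the distance from (0, 4) to the farthest point.
Squared distances: 68, 53, 68, 17.
Maximum is 68, attained at P.
r = √68 ≈ 8.25.

8.25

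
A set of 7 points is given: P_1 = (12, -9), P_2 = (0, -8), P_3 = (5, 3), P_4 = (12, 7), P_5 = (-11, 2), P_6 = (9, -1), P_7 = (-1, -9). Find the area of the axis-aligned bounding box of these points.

368

x ranges over [-11, 12], width 23.
y ranges over [-9, 7], height 16.
Area = 23 × 16 = 368.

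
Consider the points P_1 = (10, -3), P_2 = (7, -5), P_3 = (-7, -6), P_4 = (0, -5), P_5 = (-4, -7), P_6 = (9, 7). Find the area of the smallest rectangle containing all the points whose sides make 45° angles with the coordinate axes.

In coordinates u = x + y, v = x − y the rectangle is axis-aligned; the map (x,y)→(u,v) scales areas by 2.
u-values: 7, 2, -13, -5, -11, 16; range = 16 − (-13) = 29.
v-values: 13, 12, -1, 5, 3, 2; range = 13 − (-1) = 14.
Area = (29 × 14) / 2 = 203.

203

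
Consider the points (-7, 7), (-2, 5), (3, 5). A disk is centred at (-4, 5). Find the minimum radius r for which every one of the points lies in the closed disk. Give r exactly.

7

The required radius is the distance from (-4, 5) to the farthest point.
Squared distances: 13, 4, 49.
Maximum is 49, attained at (3, 5).
r = √49 = 7.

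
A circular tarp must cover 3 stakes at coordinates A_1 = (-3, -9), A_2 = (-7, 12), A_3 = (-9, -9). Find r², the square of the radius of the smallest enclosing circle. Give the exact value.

Side lengths²: A_1A_2² = 457, A_1A_3² = 36, A_2A_3² = 445.
Since A_1A_2² = 457 < 445 + 36 = 481, the triangle is acute, so the smallest enclosing circle is the circumcircle.
Circumcentre = (-6, 55/42), r² = 203365/1764.

203365/1764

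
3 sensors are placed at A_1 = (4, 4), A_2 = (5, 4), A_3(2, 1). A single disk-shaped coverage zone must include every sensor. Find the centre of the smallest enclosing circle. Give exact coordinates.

Side lengths²: A_1A_2² = 1, A_1A_3² = 13, A_2A_3² = 18.
Since A_2A_3² = 18 ≥ 13 + 1 = 14, the angle opposite A_2A_3 is not acute, so the smallest enclosing circle has A_2A_3 as diameter.
Centre = midpoint of A_2A_3 = (3.5, 2.5), r² = 18/4 = 4.5.
Centre = (3.5, 2.5).

(3.5, 2.5)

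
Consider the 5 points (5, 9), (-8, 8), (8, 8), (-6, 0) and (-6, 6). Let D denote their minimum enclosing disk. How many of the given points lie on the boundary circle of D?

By Welzl's lemma the MEC is supported by two points (diametrically opposite) or three points (on a circumcircle).
The minimum enclosing circle is determined by three boundary points: (-8, 8), (8, 8), (-6, 0).
Their circumcentre is (0, 5.75) with r² = 69.0625.
The farthest remaining point (-6, 6) is at distance² 36.0625 ≤ 69.0625.
The points at distance exactly r from the centre are (-8, 8), (8, 8), (-6, 0) — 3 points.

3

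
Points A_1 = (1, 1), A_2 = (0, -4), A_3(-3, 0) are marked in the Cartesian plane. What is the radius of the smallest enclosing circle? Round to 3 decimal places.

Side lengths²: A_1A_2² = 26, A_1A_3² = 17, A_2A_3² = 25.
Since A_1A_2² = 26 < 25 + 17 = 42, the triangle is acute, so the smallest enclosing circle is the circumcircle.
Circumcentre = (-21/38, -49/38), r² = 5525/722.
r = √(5525/722) ≈ 2.766.

2.766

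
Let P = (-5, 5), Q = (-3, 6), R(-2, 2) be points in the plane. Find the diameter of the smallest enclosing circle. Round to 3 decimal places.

4.346

Side lengths²: PQ² = 5, PR² = 18, QR² = 17.
Since PR² = 18 < 17 + 5 = 22, the triangle is acute, so the smallest enclosing circle is the circumcircle.
Circumcentre = (-19/6, 23/6), r² = 85/18.
Diameter = 2r = 2√(85/18) ≈ 4.346.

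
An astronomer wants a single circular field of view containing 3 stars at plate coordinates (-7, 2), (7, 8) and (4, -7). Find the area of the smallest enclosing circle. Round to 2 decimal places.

233.64

Call the three points A, B, C in the order given.
Side lengths²: AB² = 232, AC² = 202, BC² = 234.
Since BC² = 234 < 232 + 202 = 434, the triangle is acute, so the smallest enclosing circle is the circumcircle.
Circumcentre = (1.59375, 1.28125), r² = 74.369140625.
Area = π·r² = π·74.369140625 ≈ 233.64.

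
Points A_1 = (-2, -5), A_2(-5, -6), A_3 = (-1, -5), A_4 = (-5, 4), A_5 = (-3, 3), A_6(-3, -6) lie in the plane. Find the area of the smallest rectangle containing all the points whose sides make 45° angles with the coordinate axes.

71.5

In coordinates u = x + y, v = x − y the rectangle is axis-aligned; the map (x,y)→(u,v) scales areas by 2.
u-values: -7, -11, -6, -1, 0, -9; range = 0 − (-11) = 11.
v-values: 3, 1, 4, -9, -6, 3; range = 4 − (-9) = 13.
Area = (11 × 13) / 2 = 71.5.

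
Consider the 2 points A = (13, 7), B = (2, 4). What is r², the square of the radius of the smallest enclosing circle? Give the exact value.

32.5

The smallest circle enclosing two points has them as diameter endpoints.
Centre = midpoint = (7.5, 5.5); r² = |AB|²/4 = 130/4 = 32.5.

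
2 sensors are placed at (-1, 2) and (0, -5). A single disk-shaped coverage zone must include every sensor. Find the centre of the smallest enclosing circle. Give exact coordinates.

(-0.5, -1.5)

The smallest circle enclosing two points has them as diameter endpoints.
Centre = midpoint = (-0.5, -1.5); r² = |(-1, 2)−(0, -5)|²/4 = 50/4 = 12.5.
Centre = (-0.5, -1.5).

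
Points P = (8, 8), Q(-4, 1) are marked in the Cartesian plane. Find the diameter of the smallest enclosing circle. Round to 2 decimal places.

The smallest circle enclosing two points has them as diameter endpoints.
Centre = midpoint = (2, 4.5); r² = |PQ|²/4 = 193/4 = 48.25.
Diameter = 2r = 2√(48.25) ≈ 13.89.

13.89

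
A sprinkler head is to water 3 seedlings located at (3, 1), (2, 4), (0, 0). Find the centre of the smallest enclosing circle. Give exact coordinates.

Call the three points A, B, C in the order given.
Side lengths²: AB² = 10, AC² = 10, BC² = 20.
Since BC² = 20 ≥ 10 + 10 = 20, the angle opposite BC is not acute, so the smallest enclosing circle has BC as diameter.
Centre = midpoint of BC = (1, 2), r² = 20/4 = 5.
Centre = (1, 2).

(1, 2)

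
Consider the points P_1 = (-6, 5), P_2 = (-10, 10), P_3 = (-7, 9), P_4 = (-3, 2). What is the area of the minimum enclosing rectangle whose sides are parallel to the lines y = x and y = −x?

22.5

In coordinates u = x + y, v = x − y the rectangle is axis-aligned; the map (x,y)→(u,v) scales areas by 2.
u-values: -1, 0, 2, -1; range = 2 − (-1) = 3.
v-values: -11, -20, -16, -5; range = -5 − (-20) = 15.
Area = (3 × 15) / 2 = 22.5.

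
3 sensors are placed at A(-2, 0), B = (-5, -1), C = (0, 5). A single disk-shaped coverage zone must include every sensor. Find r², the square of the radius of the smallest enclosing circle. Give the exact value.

Side lengths²: AB² = 10, AC² = 29, BC² = 61.
Since BC² = 61 ≥ 29 + 10 = 39, the angle opposite BC is not acute, so the smallest enclosing circle has BC as diameter.
Centre = midpoint of BC = (-2.5, 2), r² = 61/4 = 15.25.

15.25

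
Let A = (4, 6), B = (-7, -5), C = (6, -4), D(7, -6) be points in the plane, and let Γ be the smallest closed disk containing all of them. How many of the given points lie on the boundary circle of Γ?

3

By Welzl's lemma the MEC is supported by two points (diametrically opposite) or three points (on a circumcircle).
The minimum enclosing circle is determined by three boundary points: A, B, D.
Their circumcentre is (0.3, -1.3) with r² = 66.98.
The farthest remaining point C is at distance² 39.78 ≤ 66.98.
The points at distance exactly r from the centre are A, B, D — 3 points.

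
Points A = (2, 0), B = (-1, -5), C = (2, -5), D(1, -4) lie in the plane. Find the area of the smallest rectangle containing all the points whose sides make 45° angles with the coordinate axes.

20

In coordinates u = x + y, v = x − y the rectangle is axis-aligned; the map (x,y)→(u,v) scales areas by 2.
u-values: 2, -6, -3, -3; range = 2 − (-6) = 8.
v-values: 2, 4, 7, 5; range = 7 − 2 = 5.
Area = (8 × 5) / 2 = 20.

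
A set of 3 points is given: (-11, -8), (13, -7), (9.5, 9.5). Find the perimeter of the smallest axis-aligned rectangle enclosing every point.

Width = max x − min x = 13 − (-11) = 24.
Height = max y − min y = 9.5 − (-8) = 17.5.
Perimeter = 2(24 + 17.5) = 83.

83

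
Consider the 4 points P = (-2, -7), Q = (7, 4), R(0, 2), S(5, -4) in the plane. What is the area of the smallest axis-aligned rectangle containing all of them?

x ranges over [-2, 7], width 9.
y ranges over [-7, 4], height 11.
Area = 9 × 11 = 99.

99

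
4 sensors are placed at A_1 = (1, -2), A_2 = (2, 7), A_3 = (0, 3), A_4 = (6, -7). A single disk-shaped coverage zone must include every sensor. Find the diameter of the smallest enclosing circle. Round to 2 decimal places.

14.56

The minimum enclosing circle of a finite set is fixed by two of the points (as a diameter) or three (as a circumcircle).
The farthest pair is A_2–A_4 with squared distance 212. The circle on this segment as diameter has centre (4, 0) and r² = 212/4 = 53.
Check A_1: distance² to centre = 13 ≤ 53, so it lies inside.
All remaining points lie in this disk, and no smaller disk contains both endpoints, so this is the minimum enclosing circle.
Diameter = 2r = 2√53 ≈ 14.56.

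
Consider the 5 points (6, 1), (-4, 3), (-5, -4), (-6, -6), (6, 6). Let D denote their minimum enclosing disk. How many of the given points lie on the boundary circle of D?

2

A smallest enclosing disk is always determined by at most three of the input points on its boundary.
The farthest pair is (-6, -6)–(6, 6) with squared distance 288. The circle on this segment as diameter has centre (0, 0) and r² = 288/4 = 72.
Check (6, 1): distance² to centre = 37 ≤ 72, so it lies inside.
All remaining points lie in this disk, and no smaller disk contains both endpoints, so this is the minimum enclosing circle.
The points at distance exactly r from the centre are (-6, -6), (6, 6) — 2 points.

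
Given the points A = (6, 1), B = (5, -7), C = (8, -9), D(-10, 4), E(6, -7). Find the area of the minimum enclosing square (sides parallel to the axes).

324

The bounding box has width 18 and height 13.
An axis-aligned square enclosing the set must have side ≥ max(width, height).
So the minimum side is max(18, 13) = 18.
Area = 18² = 324.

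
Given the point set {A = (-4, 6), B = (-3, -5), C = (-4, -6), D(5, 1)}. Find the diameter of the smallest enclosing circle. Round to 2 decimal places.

13.04

The minimum enclosing circle of a finite set is fixed by two of the points (as a diameter) or three (as a circumcircle).
The minimum enclosing circle is determined by three boundary points: A, C, D.
Their circumcentre is (-13/9, 0) with r² = 3445/81.
The farthest remaining point B is at distance² 2221/81 ≤ 3445/81.
Diameter = 2r = 2√(3445/81) ≈ 13.04.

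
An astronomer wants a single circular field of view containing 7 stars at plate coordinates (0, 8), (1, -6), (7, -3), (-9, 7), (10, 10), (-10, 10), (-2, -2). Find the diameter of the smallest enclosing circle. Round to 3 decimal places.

22.277

The minimum enclosing circle of a finite set is fixed by two of the points (as a diameter) or three (as a circumcircle).
The minimum enclosing circle is determined by three boundary points: (1, -6), (10, 10), (-10, 10).
Their circumcentre is (0, 5.09375) with r² = 124.0712890625.
The farthest remaining point (7, -3) is at distance² 114.5087890625 ≤ 124.0712890625.
Diameter = 2r = 2√(124.0712890625) ≈ 22.277.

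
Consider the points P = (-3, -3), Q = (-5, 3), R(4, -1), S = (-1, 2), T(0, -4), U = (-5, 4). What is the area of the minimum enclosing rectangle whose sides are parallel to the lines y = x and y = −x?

In coordinates u = x + y, v = x − y the rectangle is axis-aligned; the map (x,y)→(u,v) scales areas by 2.
u-values: -6, -2, 3, 1, -4, -1; range = 3 − (-6) = 9.
v-values: 0, -8, 5, -3, 4, -9; range = 5 − (-9) = 14.
Area = (9 × 14) / 2 = 63.

63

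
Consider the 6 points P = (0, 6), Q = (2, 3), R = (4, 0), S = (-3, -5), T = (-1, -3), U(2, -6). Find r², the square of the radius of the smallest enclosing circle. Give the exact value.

31265/841

A smallest enclosing disk is always determined by at most three of the input points on its boundary.
The minimum enclosing circle is determined by three boundary points: P, S, U.
Their circumcentre is (17/29, -2/29) with r² = 31265/841.
The farthest remaining point R is at distance² 9805/841 ≤ 31265/841.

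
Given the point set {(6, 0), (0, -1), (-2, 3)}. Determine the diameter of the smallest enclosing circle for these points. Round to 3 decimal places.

8.544

Call the three points A, B, C in the order given.
Side lengths²: AB² = 37, AC² = 73, BC² = 20.
Since AC² = 73 ≥ 37 + 20 = 57, the angle opposite AC is not acute, so the smallest enclosing circle has AC as diameter.
Centre = midpoint of AC = (2, 1.5), r² = 73/4 = 18.25.
Diameter = 2r = 2√(18.25) ≈ 8.544.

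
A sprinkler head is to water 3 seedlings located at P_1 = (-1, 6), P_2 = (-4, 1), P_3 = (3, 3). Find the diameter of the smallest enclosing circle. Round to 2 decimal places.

Side lengths²: P_1P_2² = 34, P_1P_3² = 25, P_2P_3² = 53.
Since P_2P_3² = 53 < 34 + 25 = 59, the triangle is acute, so the smallest enclosing circle is the circumcircle.
Circumcentre = (-35/58, 137/58), r² = 22525/1682.
Diameter = 2r = 2√(22525/1682) ≈ 7.32.

7.32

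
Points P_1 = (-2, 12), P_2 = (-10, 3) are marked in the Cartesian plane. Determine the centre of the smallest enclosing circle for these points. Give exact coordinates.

(-6, 7.5)

The smallest circle enclosing two points has them as diameter endpoints.
Centre = midpoint = (-6, 7.5); r² = |P_1P_2|²/4 = 145/4 = 36.25.
Centre = (-6, 7.5).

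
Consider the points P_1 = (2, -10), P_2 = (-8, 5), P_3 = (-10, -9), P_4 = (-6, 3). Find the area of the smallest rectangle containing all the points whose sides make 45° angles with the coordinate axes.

200

In coordinates u = x + y, v = x − y the rectangle is axis-aligned; the map (x,y)→(u,v) scales areas by 2.
u-values: -8, -3, -19, -3; range = -3 − (-19) = 16.
v-values: 12, -13, -1, -9; range = 12 − (-13) = 25.
Area = (16 × 25) / 2 = 200.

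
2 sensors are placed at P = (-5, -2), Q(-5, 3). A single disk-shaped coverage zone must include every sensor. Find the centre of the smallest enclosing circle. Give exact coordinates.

The smallest circle enclosing two points has them as diameter endpoints.
Centre = midpoint = (-5, 0.5); r² = |PQ|²/4 = 25/4 = 6.25.
Centre = (-5, 0.5).

(-5, 0.5)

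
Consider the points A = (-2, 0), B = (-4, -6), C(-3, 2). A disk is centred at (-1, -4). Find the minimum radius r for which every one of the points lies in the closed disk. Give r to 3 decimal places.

6.325

The required radius is the distance from (-1, -4) to the farthest point.
Squared distances: 17, 13, 40.
Maximum is 40, attained at C.
r = √40 ≈ 6.325.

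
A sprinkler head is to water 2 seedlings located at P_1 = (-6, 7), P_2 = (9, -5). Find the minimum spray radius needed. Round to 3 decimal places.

The smallest circle enclosing two points has them as diameter endpoints.
Centre = midpoint = (1.5, 1); r² = |P_1P_2|²/4 = 369/4 = 92.25.
r = √(92.25) ≈ 9.605.

9.605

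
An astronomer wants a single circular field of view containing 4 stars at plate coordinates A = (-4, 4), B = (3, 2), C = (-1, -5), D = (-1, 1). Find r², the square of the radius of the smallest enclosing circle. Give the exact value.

17225/722

The minimum enclosing circle is determined by three boundary points: A, B, C.
Their circumcentre is (-53/38, -5/38) with r² = 17225/722.
The farthest remaining point D is at distance² 1037/722 ≤ 17225/722.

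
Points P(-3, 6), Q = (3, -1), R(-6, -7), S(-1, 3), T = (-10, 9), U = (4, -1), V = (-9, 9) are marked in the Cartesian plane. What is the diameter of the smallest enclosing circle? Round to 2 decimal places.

The minimum enclosing circle is determined by three boundary points: R, T, U.
Their circumcentre is (-104/23, 43/23) with r² = 42772/529.
The farthest remaining point V is at distance² 37505/529 ≤ 42772/529.
Diameter = 2r = 2√(42772/529) ≈ 17.98.

17.98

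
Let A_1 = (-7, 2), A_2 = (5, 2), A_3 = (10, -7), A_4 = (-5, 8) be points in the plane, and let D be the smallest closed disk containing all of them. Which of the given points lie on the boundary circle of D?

A_3, A_4

A smallest enclosing disk is always determined by at most three of the input points on its boundary.
The farthest pair is A_3–A_4 with squared distance 450. The circle on this segment as diameter has centre (2.5, 0.5) and r² = 450/4 = 112.5.
Check A_1: distance² to centre = 92.5 ≤ 112.5, so it lies inside.
All remaining points lie in this disk, and no smaller disk contains both endpoints, so this is the minimum enclosing circle.
The points at distance exactly r from the centre are A_3, A_4 — 2 points.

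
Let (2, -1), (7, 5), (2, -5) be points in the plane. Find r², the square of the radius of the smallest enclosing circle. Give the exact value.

Call the three points A, B, C in the order given.
Side lengths²: AB² = 61, AC² = 16, BC² = 125.
Since BC² = 125 ≥ 61 + 16 = 77, the angle opposite BC is not acute, so the smallest enclosing circle has BC as diameter.
Centre = midpoint of BC = (4.5, 0), r² = 125/4 = 31.25.

31.25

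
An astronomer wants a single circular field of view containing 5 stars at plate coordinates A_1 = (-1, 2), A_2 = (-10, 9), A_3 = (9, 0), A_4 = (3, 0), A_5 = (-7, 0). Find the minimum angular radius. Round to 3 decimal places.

A smallest enclosing disk is always determined by at most three of the input points on its boundary.
The farthest pair is A_2–A_3 with squared distance 442. The circle on this segment as diameter has centre (-0.5, 4.5) and r² = 442/4 = 110.5.
Check A_1: distance² to centre = 6.5 ≤ 110.5, so it lies inside.
All remaining points lie in this disk, and no smaller disk contains both endpoints, so this is the minimum enclosing circle.
r = √(110.5) ≈ 10.512.

10.512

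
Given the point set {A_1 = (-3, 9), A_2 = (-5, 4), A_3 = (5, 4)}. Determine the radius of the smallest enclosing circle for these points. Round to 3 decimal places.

Side lengths²: A_1A_2² = 29, A_1A_3² = 89, A_2A_3² = 100.
Since A_2A_3² = 100 < 89 + 29 = 118, the triangle is acute, so the smallest enclosing circle is the circumcircle.
Circumcentre = (0, 4.9), r² = 25.81.
r = √(25.81) ≈ 5.080.

5.080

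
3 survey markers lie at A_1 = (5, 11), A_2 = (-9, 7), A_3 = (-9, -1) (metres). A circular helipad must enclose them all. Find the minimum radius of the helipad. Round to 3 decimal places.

Side lengths²: A_1A_2² = 212, A_1A_3² = 340, A_2A_3² = 64.
Since A_1A_3² = 340 ≥ 212 + 64 = 276, the angle opposite A_1A_3 is not acute, so the smallest enclosing circle has A_1A_3 as diameter.
Centre = midpoint of A_1A_3 = (-2, 5), r² = 340/4 = 85.
r = √85 ≈ 9.220.

9.220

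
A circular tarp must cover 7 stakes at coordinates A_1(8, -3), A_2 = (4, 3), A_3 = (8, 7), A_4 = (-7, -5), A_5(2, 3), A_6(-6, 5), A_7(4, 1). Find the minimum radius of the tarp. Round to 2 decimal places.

9.60

The farthest pair is A_3–A_4 with squared distance 369. The circle on this segment as diameter has centre (0.5, 1) and r² = 369/4 = 92.25.
Check A_1: distance² to centre = 72.25 ≤ 92.25, so it lies inside.
All remaining points lie in this disk, and no smaller disk contains both endpoints, so this is the minimum enclosing circle.
r = √(92.25) ≈ 9.60.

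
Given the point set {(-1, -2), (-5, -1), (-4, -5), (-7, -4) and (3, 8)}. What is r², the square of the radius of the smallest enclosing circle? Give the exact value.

61

By Welzl's lemma the MEC is supported by two points (diametrically opposite) or three points (on a circumcircle).
The farthest pair is (-7, -4)–(3, 8) with squared distance 244. The circle on this segment as diameter has centre (-2, 2) and r² = 244/4 = 61.
Check (-1, -2): distance² to centre = 17 ≤ 61, so it lies inside.
All remaining points lie in this disk, and no smaller disk contains both endpoints, so this is the minimum enclosing circle.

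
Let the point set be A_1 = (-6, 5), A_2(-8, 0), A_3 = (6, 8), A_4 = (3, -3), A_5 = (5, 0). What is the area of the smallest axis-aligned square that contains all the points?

196

The bounding box has width 14 and height 11.
An axis-aligned square enclosing the set must have side ≥ max(width, height).
So the minimum side is max(14, 11) = 14.
Area = 14² = 196.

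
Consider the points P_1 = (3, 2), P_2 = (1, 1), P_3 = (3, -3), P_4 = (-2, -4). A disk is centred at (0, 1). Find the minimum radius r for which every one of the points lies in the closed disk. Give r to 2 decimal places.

The required radius is the distance from (0, 1) to the farthest point.
Squared distances: 10, 1, 25, 29.
Maximum is 29, attained at P_4.
r = √29 ≈ 5.39.

5.39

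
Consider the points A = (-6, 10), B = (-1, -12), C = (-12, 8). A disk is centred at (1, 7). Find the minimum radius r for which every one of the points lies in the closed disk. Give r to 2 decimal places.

The required radius is the distance from (1, 7) to the farthest point.
Squared distances: 58, 365, 170.
Maximum is 365, attained at B.
r = √365 ≈ 19.10.

19.10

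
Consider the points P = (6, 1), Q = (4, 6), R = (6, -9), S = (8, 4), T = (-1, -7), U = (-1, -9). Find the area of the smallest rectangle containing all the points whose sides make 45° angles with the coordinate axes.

In coordinates u = x + y, v = x − y the rectangle is axis-aligned; the map (x,y)→(u,v) scales areas by 2.
u-values: 7, 10, -3, 12, -8, -10; range = 12 − (-10) = 22.
v-values: 5, -2, 15, 4, 6, 8; range = 15 − (-2) = 17.
Area = (22 × 17) / 2 = 187.

187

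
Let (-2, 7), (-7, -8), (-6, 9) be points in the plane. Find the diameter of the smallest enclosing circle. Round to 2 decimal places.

17.03

Call the three points A, B, C in the order given.
Side lengths²: AB² = 250, AC² = 20, BC² = 290.
Since BC² = 290 ≥ 250 + 20 = 270, the angle opposite BC is not acute, so the smallest enclosing circle has BC as diameter.
Centre = midpoint of BC = (-6.5, 0.5), r² = 290/4 = 72.5.
Diameter = 2r = 2√(72.5) ≈ 17.03.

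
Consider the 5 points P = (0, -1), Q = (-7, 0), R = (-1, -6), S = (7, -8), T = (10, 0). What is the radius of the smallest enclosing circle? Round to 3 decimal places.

8.610

By Welzl's lemma the MEC is supported by two points (diametrically opposite) or three points (on a circumcircle).
The minimum enclosing circle is determined by three boundary points: Q, S, T.
Their circumcentre is (1.5, -1.375) with r² = 74.140625.
The farthest remaining point R is at distance² 27.640625 ≤ 74.140625.
r = √(74.140625) ≈ 8.610.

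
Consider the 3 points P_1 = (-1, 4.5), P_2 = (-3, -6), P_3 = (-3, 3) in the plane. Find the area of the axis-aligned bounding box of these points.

x ranges over [-3, -1], width 2.
y ranges over [-6, 4.5], height 10.5.
Area = 2 × 10.5 = 21.

21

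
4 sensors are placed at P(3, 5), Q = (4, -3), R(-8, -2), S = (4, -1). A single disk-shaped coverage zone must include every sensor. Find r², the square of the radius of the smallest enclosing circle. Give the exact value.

By Welzl's lemma the MEC is supported by two points (diametrically opposite) or three points (on a circumcircle).
The minimum enclosing circle is determined by three boundary points: P, Q, R.
Their circumcentre is (-67/38, 13/38) with r² = 32045/722.
The farthest remaining point S is at distance² 25281/722 ≤ 32045/722.

32045/722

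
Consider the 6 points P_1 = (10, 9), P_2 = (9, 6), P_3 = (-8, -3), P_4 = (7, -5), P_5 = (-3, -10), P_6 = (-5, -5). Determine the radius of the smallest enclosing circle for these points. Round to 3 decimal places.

The minimum enclosing circle is determined by three boundary points: P_1, P_3, P_5.
Their circumcentre is (99/31, -9/31) with r² = 127465/961.
The farthest remaining point P_6 is at distance² 85832/961 ≤ 127465/961.
r = √(127465/961) ≈ 11.517.

11.517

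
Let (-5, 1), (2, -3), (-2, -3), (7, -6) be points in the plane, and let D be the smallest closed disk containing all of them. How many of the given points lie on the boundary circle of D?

By Welzl's lemma the MEC is supported by two points (diametrically opposite) or three points (on a circumcircle).
The farthest pair is (-5, 1)–(7, -6) with squared distance 193. The circle on this segment as diameter has centre (1, -2.5) and r² = 193/4 = 48.25.
Check (2, -3): distance² to centre = 1.25 ≤ 48.25, so it lies inside.
All remaining points lie in this disk, and no smaller disk contains both endpoints, so this is the minimum enclosing circle.
The points at distance exactly r from the centre are (-5, 1), (7, -6) — 2 points.

2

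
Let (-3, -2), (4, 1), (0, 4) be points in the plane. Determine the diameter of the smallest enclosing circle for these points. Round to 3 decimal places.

Call the three points A, B, C in the order given.
Side lengths²: AB² = 58, AC² = 45, BC² = 25.
Since AB² = 58 < 45 + 25 = 70, the triangle is acute, so the smallest enclosing circle is the circumcircle.
Circumcentre = (5/22, 3/22), r² = 3625/242.
Diameter = 2r = 2√(3625/242) ≈ 7.741.

7.741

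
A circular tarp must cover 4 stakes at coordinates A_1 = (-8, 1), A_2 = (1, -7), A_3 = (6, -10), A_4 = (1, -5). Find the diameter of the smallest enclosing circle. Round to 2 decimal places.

The farthest pair is A_1–A_3 with squared distance 317. The circle on this segment as diameter has centre (-1, -4.5) and r² = 317/4 = 79.25.
Check A_2: distance² to centre = 10.25 ≤ 79.25, so it lies inside.
All remaining points lie in this disk, and no smaller disk contains both endpoints, so this is the minimum enclosing circle.
Diameter = 2r = 2√(79.25) ≈ 17.80.

17.80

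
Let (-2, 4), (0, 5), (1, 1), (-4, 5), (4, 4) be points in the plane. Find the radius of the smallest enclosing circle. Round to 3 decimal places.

A smallest enclosing disk is always determined by at most three of the input points on its boundary.
The farthest pair is (-4, 5)–(4, 4) with squared distance 65. The circle on this segment as diameter has centre (0, 4.5) and r² = 65/4 = 16.25.
Check (-2, 4): distance² to centre = 4.25 ≤ 16.25, so it lies inside.
All remaining points lie in this disk, and no smaller disk contains both endpoints, so this is the minimum enclosing circle.
r = √(16.25) ≈ 4.031.

4.031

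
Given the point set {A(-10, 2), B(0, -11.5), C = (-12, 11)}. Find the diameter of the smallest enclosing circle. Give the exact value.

Side lengths²: AB² = 282.25, AC² = 85, BC² = 650.25.
Since BC² = 650.25 ≥ 282.25 + 85 = 367.25, the angle opposite BC is not acute, so the smallest enclosing circle has BC as diameter.
Centre = midpoint of BC = (-6, -0.25), r² = 650.25/4 = 162.5625.
Diameter = 2r = 2√(162.5625) = 25.5.

25.5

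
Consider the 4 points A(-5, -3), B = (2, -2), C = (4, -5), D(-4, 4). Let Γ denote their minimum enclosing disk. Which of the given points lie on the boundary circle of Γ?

C, D

The farthest pair is C–D with squared distance 145. The circle on this segment as diameter has centre (0, -0.5) and r² = 145/4 = 36.25.
Check A: distance² to centre = 31.25 ≤ 36.25, so it lies inside.
All remaining points lie in this disk, and no smaller disk contains both endpoints, so this is the minimum enclosing circle.
The points at distance exactly r from the centre are C, D — 2 points.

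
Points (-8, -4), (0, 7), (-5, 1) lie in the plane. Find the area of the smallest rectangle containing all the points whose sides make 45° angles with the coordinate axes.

28.5

In coordinates u = x + y, v = x − y the rectangle is axis-aligned; the map (x,y)→(u,v) scales areas by 2.
u-values: -12, 7, -4; range = 7 − (-12) = 19.
v-values: -4, -7, -6; range = -4 − (-7) = 3.
Area = (19 × 3) / 2 = 28.5.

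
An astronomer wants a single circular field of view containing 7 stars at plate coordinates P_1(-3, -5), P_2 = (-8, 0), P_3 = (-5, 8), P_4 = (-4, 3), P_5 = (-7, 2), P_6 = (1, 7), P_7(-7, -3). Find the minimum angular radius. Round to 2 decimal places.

6.66

The minimum enclosing circle of a finite set is fixed by two of the points (as a diameter) or three (as a circumcircle).
The minimum enclosing circle is determined by three boundary points: P_1, P_3, P_6.
Their circumcentre is (-113/38, 63/38) with r² = 32005/722.
The farthest remaining point P_7 is at distance² 27369/722 ≤ 32005/722.
r = √(32005/722) ≈ 6.66.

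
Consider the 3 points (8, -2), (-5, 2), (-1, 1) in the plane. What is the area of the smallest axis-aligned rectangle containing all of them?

x ranges over [-5, 8], width 13.
y ranges over [-2, 2], height 4.
Area = 13 × 4 = 52.

52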